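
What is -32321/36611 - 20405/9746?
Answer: -96549811/32437346 ≈ -2.9765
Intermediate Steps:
-32321/36611 - 20405/9746 = -32321*1/36611 - 20405*1/9746 = -32321/36611 - 1855/886 = -96549811/32437346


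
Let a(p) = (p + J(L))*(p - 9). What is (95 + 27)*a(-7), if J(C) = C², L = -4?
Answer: -17568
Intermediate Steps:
a(p) = (-9 + p)*(16 + p) (a(p) = (p + (-4)²)*(p - 9) = (p + 16)*(-9 + p) = (16 + p)*(-9 + p) = (-9 + p)*(16 + p))
(95 + 27)*a(-7) = (95 + 27)*(-144 + (-7)² + 7*(-7)) = 122*(-144 + 49 - 49) = 122*(-144) = -17568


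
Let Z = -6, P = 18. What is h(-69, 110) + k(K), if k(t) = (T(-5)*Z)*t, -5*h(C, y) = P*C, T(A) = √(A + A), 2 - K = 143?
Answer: 1242/5 + 846*I*√10 ≈ 248.4 + 2675.3*I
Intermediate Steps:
K = -141 (K = 2 - 1*143 = 2 - 143 = -141)
T(A) = √2*√A (T(A) = √(2*A) = √2*√A)
h(C, y) = -18*C/5
k(t) = -6*I*t*√10 (k(t) = ((√2*√(-5))*(-6))*t = ((√2*(I*√5))*(-6))*t = ((I*√10)*(-6))*t = (-6*I*√10)*t = -6*I*t*√10)
h(-69, 110) + k(K) = -18/5*(-69) - 6*I*(-141)*√10 = 1242/5 + 846*I*√10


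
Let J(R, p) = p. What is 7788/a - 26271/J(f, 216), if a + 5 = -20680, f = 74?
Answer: -6729603/55160 ≈ -122.00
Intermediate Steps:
a = -20685 (a = -5 - 20680 = -20685)
7788/a - 26271/J(f, 216) = 7788/(-20685) - 26271/216 = 7788*(-1/20685) - 26271*1/216 = -2596/6895 - 973/8 = -6729603/55160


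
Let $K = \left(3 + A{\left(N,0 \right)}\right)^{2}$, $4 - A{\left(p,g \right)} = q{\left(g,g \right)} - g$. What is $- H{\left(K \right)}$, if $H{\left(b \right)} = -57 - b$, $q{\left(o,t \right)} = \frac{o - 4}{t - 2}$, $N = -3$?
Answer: $82$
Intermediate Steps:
$q{\left(o,t \right)} = \frac{-4 + o}{-2 + t}$
$A{\left(p,g \right)} = 4 + g - \frac{-4 + g}{-2 + g}$ ($A{\left(p,g \right)} = 4 - \left(\frac{-4 + g}{-2 + g} - g\right) = 4 - \left(- g + \frac{-4 + g}{-2 + g}\right) = 4 + \left(g - \frac{-4 + g}{-2 + g}\right) = 4 + g - \frac{-4 + g}{-2 + g}$)
$K = 25$ ($K = \left(3 + \frac{-4 + 0 + 0^{2}}{-2 + 0}\right)^{2} = \left(3 + \frac{-4 + 0 + 0}{-2}\right)^{2} = \left(3 - -2\right)^{2} = \left(3 + 2\right)^{2} = 5^{2} = 25$)
$- H{\left(K \right)} = - (-57 - 25) = \left(-1\right) \left(-82\right) = 82$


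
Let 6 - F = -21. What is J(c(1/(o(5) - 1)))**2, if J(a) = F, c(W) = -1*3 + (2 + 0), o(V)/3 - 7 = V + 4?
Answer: 729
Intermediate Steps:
o(V) = 33 + 3*V (o(V) = 21 + 3*(V + 4) = 21 + 3*(4 + V) = 21 + (12 + 3*V) = 33 + 3*V)
F = 27 (F = 6 - 1*(-21) = 6 + 21 = 27)
c(W) = -1 (c(W) = -3 + 2 = -1)
J(a) = 27
J(c(1/(o(5) - 1)))**2 = 27**2 = 729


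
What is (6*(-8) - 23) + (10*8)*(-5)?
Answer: -471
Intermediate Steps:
(6*(-8) - 23) + (10*8)*(-5) = (-48 - 23) + 80*(-5) = -71 - 400 = -471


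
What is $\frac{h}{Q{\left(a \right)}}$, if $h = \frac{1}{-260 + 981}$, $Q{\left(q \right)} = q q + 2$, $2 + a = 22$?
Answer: $\frac{1}{289842} \approx 3.4502 \cdot 10^{-6}$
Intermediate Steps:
$a = 20$ ($a = -2 + 22 = 20$)
$Q{\left(q \right)} = 2 + q^{2}$ ($Q{\left(q \right)} = q^{2} + 2 = 2 + q^{2}$)
$h = \frac{1}{721} \approx 0.001387$
$\frac{h}{Q{\left(a \right)}} = \frac{1}{721 \left(2 + 20^{2}\right)} = \frac{1}{721 \left(2 + 400\right)} = \frac{1}{721 \cdot 402} = \frac{1}{721} \cdot \frac{1}{402} = \frac{1}{289842}$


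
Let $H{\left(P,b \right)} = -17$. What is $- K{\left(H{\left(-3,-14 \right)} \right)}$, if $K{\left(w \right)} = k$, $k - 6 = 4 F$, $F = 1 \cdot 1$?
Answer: $-10$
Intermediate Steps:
$F = 1$
$k = 10$ ($k = 6 + 4 \cdot 1 = 6 + 4 = 10$)
$K{\left(w \right)} = 10$
$- K{\left(H{\left(-3,-14 \right)} \right)} = \left(-1\right) 10 = -10$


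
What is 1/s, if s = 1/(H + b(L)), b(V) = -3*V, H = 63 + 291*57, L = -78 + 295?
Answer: 15999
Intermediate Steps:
L = 217
H = 16650 (H = 63 + 16587 = 16650)
s = 1/15999 (s = 1/(16650 - 3*217) = 1/(16650 - 651) = 1/15999 ≈ 6.2504e-5)
1/s = 1/(1/15999) = 15999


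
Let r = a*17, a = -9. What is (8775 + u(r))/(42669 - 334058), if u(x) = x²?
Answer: -32184/291389 ≈ -0.11045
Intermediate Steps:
r = -153 (r = -9*17 = -153)
(8775 + u(r))/(42669 - 334058) = (8775 + (-153)²)/(42669 - 334058) = (8775 + 23409)/(-291389) = 32184*(-1/291389) = -32184/291389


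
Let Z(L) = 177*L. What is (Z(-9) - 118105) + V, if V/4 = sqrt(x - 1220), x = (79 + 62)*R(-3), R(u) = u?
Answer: -119698 + 4*I*sqrt(1643) ≈ -1.197e+5 + 162.14*I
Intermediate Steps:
x = -423 (x = (79 + 62)*(-3) = 141*(-3) = -423)
V = 4*I*sqrt(1643) (V = 4*sqrt(-423 - 1220) = 4*sqrt(-1643) = 4*(I*sqrt(1643)) = 4*I*sqrt(1643) ≈ 162.14*I)
(Z(-9) - 118105) + V = (177*(-9) - 118105) + 4*I*sqrt(1643) = (-1593 - 118105) + 4*I*sqrt(1643) = -119698 + 4*I*sqrt(1643)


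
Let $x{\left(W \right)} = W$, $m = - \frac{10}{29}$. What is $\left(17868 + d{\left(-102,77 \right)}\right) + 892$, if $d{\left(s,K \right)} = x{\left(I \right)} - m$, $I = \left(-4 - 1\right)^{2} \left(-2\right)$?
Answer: $\frac{542600}{29} \approx 18710.0$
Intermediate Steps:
$I = -50$ ($I = \left(-5\right)^{2} \left(-2\right) = 25 \left(-2\right) = -50$)
$m = - \frac{10}{29}$ ($m = \left(-10\right) \frac{1}{29} = - \frac{10}{29} \approx -0.34483$)
$d{\left(s,K \right)} = - \frac{1440}{29}$ ($d{\left(s,K \right)} = -50 - - \frac{10}{29} = -50 + \frac{10}{29} = - \frac{1440}{29}$)
$\left(17868 + d{\left(-102,77 \right)}\right) + 892 = \left(17868 - \frac{1440}{29}\right) + 892 = \frac{516732}{29} + 892 = \frac{542600}{29}$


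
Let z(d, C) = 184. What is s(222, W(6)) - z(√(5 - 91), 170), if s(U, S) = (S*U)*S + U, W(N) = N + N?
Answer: 32006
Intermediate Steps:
W(N) = 2*N
s(U, S) = U + U*S² (s(U, S) = U*S² + U = U + U*S²)
s(222, W(6)) - z(√(5 - 91), 170) = 222*(1 + (2*6)²) - 1*184 = 222*(1 + 12²) - 184 = 222*(1 + 144) - 184 = 222*145 - 184 = 32190 - 184 = 32006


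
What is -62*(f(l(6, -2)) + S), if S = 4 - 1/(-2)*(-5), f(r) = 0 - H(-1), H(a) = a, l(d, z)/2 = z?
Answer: -155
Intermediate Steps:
l(d, z) = 2*z
f(r) = 1 (f(r) = 0 - 1*(-1) = 0 + 1 = 1)
S = 3/2 (S = 4 - 1*(-1/2)*(-5) = 4 + (1/2)*(-5) = 4 - 5/2 = 3/2 ≈ 1.5000)
-62*(f(l(6, -2)) + S) = -62*(1 + 3/2) = -62*5/2 = -155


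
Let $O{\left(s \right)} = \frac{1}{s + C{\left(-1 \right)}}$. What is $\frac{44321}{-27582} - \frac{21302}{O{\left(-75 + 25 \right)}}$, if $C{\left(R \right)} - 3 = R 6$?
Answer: $\frac{31140199171}{27582} \approx 1.129 \cdot 10^{6}$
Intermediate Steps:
$C{\left(R \right)} = 3 + 6 R$ ($C{\left(R \right)} = 3 + R 6 = 3 + 6 R$)
$O{\left(s \right)} = \frac{1}{-3 + s}$ ($O{\left(s \right)} = \frac{1}{s + \left(3 + 6 \left(-1\right)\right)} = \frac{1}{s + \left(3 - 6\right)} = \frac{1}{s - 3} = \frac{1}{-3 + s}$)
$\frac{44321}{-27582} - \frac{21302}{O{\left(-75 + 25 \right)}} = \frac{44321}{-27582} - \frac{21302}{\frac{1}{-3 + \left(-75 + 25\right)}} = 44321 \left(- \frac{1}{27582}\right) - \frac{21302}{\frac{1}{-3 - 50}} = - \frac{44321}{27582} - \frac{21302}{\frac{1}{-53}} = - \frac{44321}{27582} - \frac{21302}{- \frac{1}{53}} = - \frac{44321}{27582} - -1129006 = - \frac{44321}{27582} + 1129006 = \frac{31140199171}{27582}$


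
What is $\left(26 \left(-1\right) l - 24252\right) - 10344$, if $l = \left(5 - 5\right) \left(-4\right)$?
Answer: $-34596$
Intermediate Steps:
$l = 0$ ($l = 0 \left(-4\right) = 0$)
$\left(26 \left(-1\right) l - 24252\right) - 10344 = \left(26 \left(-1\right) 0 - 24252\right) - 10344 = \left(\left(-26\right) 0 - 24252\right) - 10344 = \left(0 - 24252\right) - 10344 = -24252 - 10344 = -34596$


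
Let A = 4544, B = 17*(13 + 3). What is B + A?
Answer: 4816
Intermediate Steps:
B = 272 (B = 17*16 = 272)
B + A = 272 + 4544 = 4816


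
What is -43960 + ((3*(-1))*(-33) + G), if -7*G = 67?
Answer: -307094/7 ≈ -43871.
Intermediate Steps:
G = -67/7 (G = -1/7*67 = -67/7 ≈ -9.5714)
-43960 + ((3*(-1))*(-33) + G) = -43960 + ((3*(-1))*(-33) - 67/7) = -43960 + (-3*(-33) - 67/7) = -43960 + (99 - 67/7) = -43960 + 626/7 = -307094/7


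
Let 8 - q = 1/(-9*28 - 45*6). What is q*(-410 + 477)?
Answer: 279859/522 ≈ 536.13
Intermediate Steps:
q = 4177/522 (q = 8 - 1/(-9*28 - 45*6) = 8 - 1/(-252 - 270) = 8 - 1/(-522) = 8 - 1*(-1/522) = 8 + 1/522 = 4177/522 ≈ 8.0019)
q*(-410 + 477) = 4177*(-410 + 477)/522 = (4177/522)*67 = 279859/522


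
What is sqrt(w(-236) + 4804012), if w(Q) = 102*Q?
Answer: 2*sqrt(1194985) ≈ 2186.3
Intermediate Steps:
sqrt(w(-236) + 4804012) = sqrt(102*(-236) + 4804012) = sqrt(-24072 + 4804012) = sqrt(4779940) = 2*sqrt(1194985)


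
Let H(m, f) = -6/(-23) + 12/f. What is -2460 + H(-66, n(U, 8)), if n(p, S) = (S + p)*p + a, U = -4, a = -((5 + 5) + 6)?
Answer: -452661/184 ≈ -2460.1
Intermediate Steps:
a = -16 (a = -(10 + 6) = -1*16 = -16)
n(p, S) = -16 + p*(S + p) (n(p, S) = (S + p)*p - 16 = p*(S + p) - 16 = -16 + p*(S + p))
H(m, f) = 6/23 + 12/f (H(m, f) = -6*(-1/23) + 12/f = 6/23 + 12/f)
-2460 + H(-66, n(U, 8)) = -2460 + (6/23 + 12/(-16 + (-4)**2 + 8*(-4))) = -2460 + (6/23 + 12/(-16 + 16 - 32)) = -2460 + (6/23 + 12/(-32)) = -2460 + (6/23 + 12*(-1/32)) = -2460 + (6/23 - 3/8) = -2460 - 21/184 = -452661/184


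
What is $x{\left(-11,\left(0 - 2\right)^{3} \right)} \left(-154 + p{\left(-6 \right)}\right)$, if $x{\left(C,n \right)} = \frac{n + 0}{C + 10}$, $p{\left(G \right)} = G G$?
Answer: $-944$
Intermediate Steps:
$p{\left(G \right)} = G^{2}$
$x{\left(C,n \right)} = \frac{n}{10 + C}$
$x{\left(-11,\left(0 - 2\right)^{3} \right)} \left(-154 + p{\left(-6 \right)}\right) = \frac{\left(0 - 2\right)^{3}}{10 - 11} \left(-154 + \left(-6\right)^{2}\right) = \frac{\left(-2\right)^{3}}{-1} \left(-154 + 36\right) = \left(-8\right) \left(-1\right) \left(-118\right) = 8 \left(-118\right) = -944$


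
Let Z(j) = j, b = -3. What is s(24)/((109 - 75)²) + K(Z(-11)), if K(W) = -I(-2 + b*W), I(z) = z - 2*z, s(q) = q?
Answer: 8965/289 ≈ 31.021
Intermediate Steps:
I(z) = -z
K(W) = -2 - 3*W (K(W) = -(-1)*(-2 - 3*W) = -(2 + 3*W) = -2 - 3*W)
s(24)/((109 - 75)²) + K(Z(-11)) = 24/((109 - 75)²) + (-2 - 3*(-11)) = 24/(34²) + (-2 + 33) = 24/1156 + 31 = 24*(1/1156) + 31 = 6/289 + 31 = 8965/289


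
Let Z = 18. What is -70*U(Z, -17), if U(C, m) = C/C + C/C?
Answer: -140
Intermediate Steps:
U(C, m) = 2 (U(C, m) = 1 + 1 = 2)
-70*U(Z, -17) = -70*2 = -140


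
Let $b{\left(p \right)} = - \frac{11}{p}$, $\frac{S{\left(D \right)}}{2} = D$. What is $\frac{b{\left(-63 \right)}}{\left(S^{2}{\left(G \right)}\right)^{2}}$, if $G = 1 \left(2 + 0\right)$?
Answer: $\frac{11}{16128} \approx 0.00068204$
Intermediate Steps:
$G = 2$ ($G = 1 \cdot 2 = 2$)
$S{\left(D \right)} = 2 D$
$\frac{b{\left(-63 \right)}}{\left(S^{2}{\left(G \right)}\right)^{2}} = \frac{\left(-11\right) \frac{1}{-63}}{\left(\left(2 \cdot 2\right)^{2}\right)^{2}} = \frac{\left(-11\right) \left(- \frac{1}{63}\right)}{\left(4^{2}\right)^{2}} = \frac{11}{63 \cdot 16^{2}} = \frac{11}{63 \cdot 256} = \frac{11}{63} \cdot \frac{1}{256} = \frac{11}{16128}$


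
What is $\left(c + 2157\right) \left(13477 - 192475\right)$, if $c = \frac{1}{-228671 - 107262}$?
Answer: $- \frac{129703289705040}{335933} \approx -3.861 \cdot 10^{8}$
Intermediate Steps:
$c = - \frac{1}{335933}$ ($c = \frac{1}{-335933} = - \frac{1}{335933} \approx -2.9768 \cdot 10^{-6}$)
$\left(c + 2157\right) \left(13477 - 192475\right) = \left(- \frac{1}{335933} + 2157\right) \left(13477 - 192475\right) = \frac{724607480}{335933} \left(-178998\right) = - \frac{129703289705040}{335933}$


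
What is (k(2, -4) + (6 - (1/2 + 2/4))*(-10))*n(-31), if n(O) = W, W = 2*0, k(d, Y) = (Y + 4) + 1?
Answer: 0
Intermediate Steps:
k(d, Y) = 5 + Y (k(d, Y) = (4 + Y) + 1 = 5 + Y)
W = 0
n(O) = 0
(k(2, -4) + (6 - (1/2 + 2/4))*(-10))*n(-31) = ((5 - 4) + (6 - (1/2 + 2/4))*(-10))*0 = (1 + (6 - (1*(½) + 2*(¼)))*(-10))*0 = (1 + (6 - (½ + ½))*(-10))*0 = (1 + (6 - 1*1)*(-10))*0 = (1 + (6 - 1)*(-10))*0 = (1 + 5*(-10))*0 = (1 - 50)*0 = -49*0 = 0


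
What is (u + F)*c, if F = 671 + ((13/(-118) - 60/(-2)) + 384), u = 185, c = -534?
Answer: -40009149/59 ≈ -6.7812e+5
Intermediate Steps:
F = 128017/118 (F = 671 + ((13*(-1/118) - 60*(-1/2)) + 384) = 671 + ((-13/118 + 30) + 384) = 671 + (3527/118 + 384) = 671 + 48839/118 = 128017/118 ≈ 1084.9)
(u + F)*c = (185 + 128017/118)*(-534) = (149847/118)*(-534) = -40009149/59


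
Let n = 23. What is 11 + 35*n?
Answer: 816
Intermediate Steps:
11 + 35*n = 11 + 35*23 = 11 + 805 = 816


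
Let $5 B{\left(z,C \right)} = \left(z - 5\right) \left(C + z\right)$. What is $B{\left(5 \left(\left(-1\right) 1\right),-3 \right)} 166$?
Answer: $2656$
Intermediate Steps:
$B{\left(z,C \right)} = \frac{\left(-5 + z\right) \left(C + z\right)}{5}$ ($B{\left(z,C \right)} = \frac{\left(z - 5\right) \left(C + z\right)}{5} = \frac{\left(-5 + z\right) \left(C + z\right)}{5}$)
$B{\left(5 \left(\left(-1\right) 1\right),-3 \right)} 166 = \left(\left(-1\right) \left(-3\right) - 5 \left(\left(-1\right) 1\right) + \frac{\left(5 \left(\left(-1\right) 1\right)\right)^{2}}{5} + \frac{1}{5} \left(-3\right) 5 \left(\left(-1\right) 1\right)\right) 166 = \left(3 - 5 \left(-1\right) + \frac{\left(5 \left(-1\right)\right)^{2}}{5} + \frac{1}{5} \left(-3\right) 5 \left(-1\right)\right) 166 = \left(3 - -5 + \frac{\left(-5\right)^{2}}{5} + \frac{1}{5} \left(-3\right) \left(-5\right)\right) 166 = \left(3 + 5 + \frac{1}{5} \cdot 25 + 3\right) 166 = \left(3 + 5 + 5 + 3\right) 166 = 16 \cdot 166 = 2656$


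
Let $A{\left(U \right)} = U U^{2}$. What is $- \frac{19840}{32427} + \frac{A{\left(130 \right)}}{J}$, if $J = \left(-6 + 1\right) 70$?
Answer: $- \frac{1424981260}{226989} \approx -6277.8$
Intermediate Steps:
$J = -350$ ($J = \left(-5\right) 70 = -350$)
$A{\left(U \right)} = U^{3}$
$- \frac{19840}{32427} + \frac{A{\left(130 \right)}}{J} = - \frac{19840}{32427} + \frac{130^{3}}{-350} = \left(-19840\right) \frac{1}{32427} + 2197000 \left(- \frac{1}{350}\right) = - \frac{19840}{32427} - \frac{43940}{7} = - \frac{1424981260}{226989}$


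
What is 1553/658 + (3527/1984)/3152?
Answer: 4857055935/2057423872 ≈ 2.3607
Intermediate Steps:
1553/658 + (3527/1984)/3152 = 1553*(1/658) + (3527*(1/1984))*(1/3152) = 1553/658 + (3527/1984)*(1/3152) = 1553/658 + 3527/6253568 = 4857055935/2057423872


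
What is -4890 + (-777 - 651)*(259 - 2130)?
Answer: 2666898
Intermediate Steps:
-4890 + (-777 - 651)*(259 - 2130) = -4890 - 1428*(-1871) = -4890 + 2671788 = 2666898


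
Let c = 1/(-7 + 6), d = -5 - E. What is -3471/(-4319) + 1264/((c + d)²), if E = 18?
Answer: 466157/155484 ≈ 2.9981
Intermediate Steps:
d = -23 (d = -5 - 1*18 = -5 - 18 = -23)
c = -1 (c = 1/(-1) = -1)
-3471/(-4319) + 1264/((c + d)²) = -3471/(-4319) + 1264/((-1 - 23)²) = -3471*(-1/4319) + 1264/((-24)²) = 3471/4319 + 1264/576 = 3471/4319 + 1264*(1/576) = 3471/4319 + 79/36 = 466157/155484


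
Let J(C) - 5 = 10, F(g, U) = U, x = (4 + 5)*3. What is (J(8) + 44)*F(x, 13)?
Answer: 767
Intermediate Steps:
x = 27 (x = 9*3 = 27)
J(C) = 15 (J(C) = 5 + 10 = 15)
(J(8) + 44)*F(x, 13) = (15 + 44)*13 = 59*13 = 767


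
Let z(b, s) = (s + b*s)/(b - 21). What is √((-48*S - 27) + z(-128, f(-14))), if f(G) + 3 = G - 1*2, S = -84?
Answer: 2*√22138867/149 ≈ 63.157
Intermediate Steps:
f(G) = -5 + G (f(G) = -3 + (G - 1*2) = -3 + (G - 2) = -3 + (-2 + G) = -5 + G)
z(b, s) = (s + b*s)/(-21 + b)
√((-48*S - 27) + z(-128, f(-14))) = √((-48*(-84) - 27) + (-5 - 14)*(1 - 128)/(-21 - 128)) = √((4032 - 27) - 19*(-127)/(-149)) = √(4005 - 19*(-1/149)*(-127)) = √(4005 - 2413/149) = √(594332/149) = 2*√22138867/149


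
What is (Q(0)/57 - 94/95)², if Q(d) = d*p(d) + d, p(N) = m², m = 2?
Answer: 8836/9025 ≈ 0.97906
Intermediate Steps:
p(N) = 4 (p(N) = 2² = 4)
Q(d) = 5*d (Q(d) = d*4 + d = 4*d + d = 5*d)
(Q(0)/57 - 94/95)² = ((5*0)/57 - 94/95)² = (0*(1/57) - 94*1/95)² = (0 - 94/95)² = (-94/95)² = 8836/9025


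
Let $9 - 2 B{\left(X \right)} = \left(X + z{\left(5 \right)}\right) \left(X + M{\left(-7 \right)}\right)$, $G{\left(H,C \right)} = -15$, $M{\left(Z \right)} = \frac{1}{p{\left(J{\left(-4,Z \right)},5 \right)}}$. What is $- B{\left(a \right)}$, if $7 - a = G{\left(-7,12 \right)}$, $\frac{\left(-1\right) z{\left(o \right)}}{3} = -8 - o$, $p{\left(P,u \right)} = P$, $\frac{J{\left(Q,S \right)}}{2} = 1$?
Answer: $\frac{2727}{4} \approx 681.75$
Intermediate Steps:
$J{\left(Q,S \right)} = 2$ ($J{\left(Q,S \right)} = 2 \cdot 1 = 2$)
$M{\left(Z \right)} = \frac{1}{2}$
$z{\left(o \right)} = 24 + 3 o$ ($z{\left(o \right)} = - 3 \left(-8 - o\right) = 24 + 3 o$)
$a = 22$ ($a = 7 - -15 = 7 + 15 = 22$)
$B{\left(X \right)} = \frac{9}{2} - \frac{\left(\frac{1}{2} + X\right) \left(39 + X\right)}{2}$ ($B{\left(X \right)} = \frac{9}{2} - \frac{\left(X + \left(24 + 3 \cdot 5\right)\right) \left(X + \frac{1}{2}\right)}{2} = \frac{9}{2} - \frac{\left(X + \left(24 + 15\right)\right) \left(\frac{1}{2} + X\right)}{2} = \frac{9}{2} - \frac{\left(X + 39\right) \left(\frac{1}{2} + X\right)}{2} = \frac{9}{2} - \frac{\left(39 + X\right) \left(\frac{1}{2} + X\right)}{2} = \frac{9}{2} - \frac{\left(\frac{1}{2} + X\right) \left(39 + X\right)}{2}$)
$- B{\left(a \right)} = - (- \frac{21}{4} - \frac{869}{2} - \frac{22^{2}}{2}) = - (- \frac{21}{4} - \frac{869}{2} - 242) = \left(-1\right) \left(- \frac{2727}{4}\right) = \frac{2727}{4}$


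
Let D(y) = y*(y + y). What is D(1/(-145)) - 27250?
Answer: -572931248/21025 ≈ -27250.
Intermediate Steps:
D(y) = 2*y² (D(y) = y*(2*y) = 2*y²)
D(1/(-145)) - 27250 = 2*(1/(-145))² - 27250 = 2*(-1/145)² - 27250 = 2*(1/21025) - 27250 = 2/21025 - 27250 = -572931248/21025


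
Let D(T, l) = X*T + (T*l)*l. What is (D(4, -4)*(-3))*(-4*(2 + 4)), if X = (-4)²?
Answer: 9216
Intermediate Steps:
X = 16
D(T, l) = 16*T + T*l² (D(T, l) = 16*T + (T*l)*l = 16*T + T*l²)
(D(4, -4)*(-3))*(-4*(2 + 4)) = ((4*(16 + (-4)²))*(-3))*(-4*(2 + 4)) = ((4*(16 + 16))*(-3))*(-4*6) = ((4*32)*(-3))*(-24) = (128*(-3))*(-24) = -384*(-24) = 9216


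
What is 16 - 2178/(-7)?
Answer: 2290/7 ≈ 327.14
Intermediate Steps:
16 - 2178/(-7) = 16 - 2178*(-1)/7 = 16 - 22*(-99/7) = 16 + 2178/7 = 2290/7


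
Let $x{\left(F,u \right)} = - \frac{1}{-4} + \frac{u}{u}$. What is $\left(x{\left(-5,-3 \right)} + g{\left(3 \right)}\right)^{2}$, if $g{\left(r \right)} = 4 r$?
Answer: $\frac{2809}{16} \approx 175.56$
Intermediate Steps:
$x{\left(F,u \right)} = \frac{5}{4}$ ($x{\left(F,u \right)} = \left(-1\right) \left(- \frac{1}{4}\right) + 1 = \frac{1}{4} + 1 = \frac{5}{4}$)
$\left(x{\left(-5,-3 \right)} + g{\left(3 \right)}\right)^{2} = \left(\frac{5}{4} + 4 \cdot 3\right)^{2} = \left(\frac{5}{4} + 12\right)^{2} = \left(\frac{53}{4}\right)^{2} = \frac{2809}{16}$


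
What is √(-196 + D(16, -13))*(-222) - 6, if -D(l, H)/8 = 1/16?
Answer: -6 - 111*I*√786 ≈ -6.0 - 3112.0*I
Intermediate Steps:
D(l, H) = -½ (D(l, H) = -8/16 = -8*1/16 = -½)
√(-196 + D(16, -13))*(-222) - 6 = √(-196 - ½)*(-222) - 6 = √(-393/2)*(-222) - 6 = (I*√786/2)*(-222) - 6 = -111*I*√786 - 6 = -6 - 111*I*√786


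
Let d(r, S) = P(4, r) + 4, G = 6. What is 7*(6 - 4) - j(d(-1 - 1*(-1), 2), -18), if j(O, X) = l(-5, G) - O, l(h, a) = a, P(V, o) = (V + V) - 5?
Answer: 15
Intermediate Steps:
P(V, o) = -5 + 2*V (P(V, o) = 2*V - 5 = -5 + 2*V)
d(r, S) = 7 (d(r, S) = (-5 + 2*4) + 4 = (-5 + 8) + 4 = 3 + 4 = 7)
j(O, X) = 6 - O
7*(6 - 4) - j(d(-1 - 1*(-1), 2), -18) = 7*(6 - 4) - (6 - 1*7) = 7*2 - (6 - 7) = 14 - 1*(-1) = 14 + 1 = 15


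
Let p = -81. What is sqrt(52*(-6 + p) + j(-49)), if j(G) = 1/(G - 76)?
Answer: 23*I*sqrt(5345)/25 ≈ 67.261*I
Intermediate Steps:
j(G) = 1/(-76 + G)
sqrt(52*(-6 + p) + j(-49)) = sqrt(52*(-6 - 81) + 1/(-76 - 49)) = sqrt(52*(-87) + 1/(-125)) = sqrt(-4524 - 1/125) = sqrt(-565501/125) = 23*I*sqrt(5345)/25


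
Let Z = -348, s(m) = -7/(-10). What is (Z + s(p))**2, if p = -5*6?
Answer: 12061729/100 ≈ 1.2062e+5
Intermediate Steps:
p = -30
s(m) = 7/10 (s(m) = -7*(-1/10) = 7/10)
(Z + s(p))**2 = (-348 + 7/10)**2 = (-3473/10)**2 = 12061729/100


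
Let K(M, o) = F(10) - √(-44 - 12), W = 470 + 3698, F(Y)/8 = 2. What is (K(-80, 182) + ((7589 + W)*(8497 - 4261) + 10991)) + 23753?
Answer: 49837412 - 2*I*√14 ≈ 4.9837e+7 - 7.4833*I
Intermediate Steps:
F(Y) = 16 (F(Y) = 8*2 = 16)
W = 4168
K(M, o) = 16 - 2*I*√14 (K(M, o) = 16 - √(-44 - 12) = 16 - √(-56) = 16 - 2*I*√14)
(K(-80, 182) + ((7589 + W)*(8497 - 4261) + 10991)) + 23753 = ((16 - 2*I*√14) + ((7589 + 4168)*(8497 - 4261) + 10991)) + 23753 = ((16 - 2*I*√14) + (11757*4236 + 10991)) + 23753 = ((16 - 2*I*√14) + (49802652 + 10991)) + 23753 = ((16 - 2*I*√14) + 49813643) + 23753 = (49813659 - 2*I*√14) + 23753 = 49837412 - 2*I*√14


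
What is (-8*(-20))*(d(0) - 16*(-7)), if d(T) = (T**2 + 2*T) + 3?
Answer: 18400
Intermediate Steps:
d(T) = 3 + T**2 + 2*T
(-8*(-20))*(d(0) - 16*(-7)) = (-8*(-20))*((3 + 0**2 + 2*0) - 16*(-7)) = 160*((3 + 0 + 0) + 112) = 160*(3 + 112) = 160*115 = 18400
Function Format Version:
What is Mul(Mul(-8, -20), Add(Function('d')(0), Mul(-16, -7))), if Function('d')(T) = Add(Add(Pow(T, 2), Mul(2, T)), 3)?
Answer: 18400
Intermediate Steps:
Function('d')(T) = Add(3, Pow(T, 2), Mul(2, T))
Mul(Mul(-8, -20), Add(Function('d')(0), Mul(-16, -7))) = Mul(Mul(-8, -20), Add(Add(3, Pow(0, 2), Mul(2, 0)), Mul(-16, -7))) = Mul(160, Add(Add(3, 0, 0), 112)) = Mul(160, Add(3, 112)) = Mul(160, 115) = 18400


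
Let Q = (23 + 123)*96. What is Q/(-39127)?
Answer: -14016/39127 ≈ -0.35822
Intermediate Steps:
Q = 14016 (Q = 146*96 = 14016)
Q/(-39127) = 14016/(-39127) = 14016*(-1/39127) = -14016/39127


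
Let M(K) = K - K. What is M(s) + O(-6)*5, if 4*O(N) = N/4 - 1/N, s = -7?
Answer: -5/3 ≈ -1.6667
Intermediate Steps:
O(N) = -1/(4*N) + N/16 (O(N) = (N/4 - 1/N)/4 = (-1/N + N/4)/4 = -1/(4*N) + N/16)
M(K) = 0
M(s) + O(-6)*5 = 0 + ((1/16)*(-4 + (-6)**2)/(-6))*5 = 0 + ((1/16)*(-1/6)*(-4 + 36))*5 = 0 + ((1/16)*(-1/6)*32)*5 = 0 - 1/3*5 = 0 - 5/3 = -5/3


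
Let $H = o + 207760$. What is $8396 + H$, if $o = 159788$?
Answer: $375944$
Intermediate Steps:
$H = 367548$ ($H = 159788 + 207760 = 367548$)
$8396 + H = 8396 + 367548 = 375944$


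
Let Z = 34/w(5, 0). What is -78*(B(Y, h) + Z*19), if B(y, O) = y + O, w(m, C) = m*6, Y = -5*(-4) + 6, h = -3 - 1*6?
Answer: -15028/5 ≈ -3005.6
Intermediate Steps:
h = -9 (h = -3 - 6 = -9)
Y = 26 (Y = 20 + 6 = 26)
w(m, C) = 6*m
B(y, O) = O + y
Z = 17/15 (Z = 34/((6*5)) = 34/30 = 34*(1/30) = 17/15 ≈ 1.1333)
-78*(B(Y, h) + Z*19) = -78*((-9 + 26) + (17/15)*19) = -78*(17 + 323/15) = -78*578/15 = -15028/5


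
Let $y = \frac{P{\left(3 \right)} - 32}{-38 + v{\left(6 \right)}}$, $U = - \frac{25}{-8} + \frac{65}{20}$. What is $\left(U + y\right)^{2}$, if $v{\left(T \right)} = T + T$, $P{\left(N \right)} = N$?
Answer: $\frac{606841}{10816} \approx 56.106$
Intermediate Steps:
$v{\left(T \right)} = 2 T$
$U = \frac{51}{8}$ ($U = \left(-25\right) \left(- \frac{1}{8}\right) + 65 \cdot \frac{1}{20} = \frac{25}{8} + \frac{13}{4} = \frac{51}{8} \approx 6.375$)
$y = \frac{29}{26}$ ($y = \frac{3 - 32}{-38 + 2 \cdot 6} = - \frac{29}{-38 + 12} = - \frac{29}{-26} = \left(-29\right) \left(- \frac{1}{26}\right) = \frac{29}{26} \approx 1.1154$)
$\left(U + y\right)^{2} = \left(\frac{51}{8} + \frac{29}{26}\right)^{2} = \left(\frac{779}{104}\right)^{2} = \frac{606841}{10816}$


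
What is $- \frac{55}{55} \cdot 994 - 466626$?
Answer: $-467620$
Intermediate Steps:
$- \frac{55}{55} \cdot 994 - 466626 = \left(-55\right) \frac{1}{55} \cdot 994 - 466626 = \left(-1\right) 994 - 466626 = -994 - 466626 = -467620$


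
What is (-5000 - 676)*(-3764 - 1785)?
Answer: 31496124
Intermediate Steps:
(-5000 - 676)*(-3764 - 1785) = -5676*(-5549) = 31496124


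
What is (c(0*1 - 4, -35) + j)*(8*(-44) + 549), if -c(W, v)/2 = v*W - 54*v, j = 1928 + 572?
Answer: -307320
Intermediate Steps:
j = 2500
c(W, v) = 108*v - 2*W*v (c(W, v) = -2*(v*W - 54*v) = -2*(W*v - 54*v) = -2*(-54*v + W*v) = 108*v - 2*W*v)
(c(0*1 - 4, -35) + j)*(8*(-44) + 549) = (2*(-35)*(54 - (0*1 - 4)) + 2500)*(8*(-44) + 549) = (2*(-35)*(54 - (0 - 4)) + 2500)*(-352 + 549) = (2*(-35)*(54 - 1*(-4)) + 2500)*197 = (2*(-35)*(54 + 4) + 2500)*197 = (2*(-35)*58 + 2500)*197 = (-4060 + 2500)*197 = -1560*197 = -307320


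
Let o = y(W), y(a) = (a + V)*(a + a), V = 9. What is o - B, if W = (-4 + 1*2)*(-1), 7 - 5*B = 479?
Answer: 692/5 ≈ 138.40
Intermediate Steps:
B = -472/5 (B = 7/5 - 1/5*479 = 7/5 - 479/5 = -472/5 ≈ -94.400)
W = 2 (W = (-4 + 2)*(-1) = -2*(-1) = 2)
y(a) = 2*a*(9 + a) (y(a) = (a + 9)*(a + a) = (9 + a)*(2*a) = 2*a*(9 + a))
o = 44 (o = 2*2*(9 + 2) = 2*2*11 = 44)
o - B = 44 - 1*(-472/5) = 44 + 472/5 = 692/5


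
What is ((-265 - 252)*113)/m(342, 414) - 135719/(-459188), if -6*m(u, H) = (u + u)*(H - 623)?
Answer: -1072390057/497300604 ≈ -2.1564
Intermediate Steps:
m(u, H) = -u*(-623 + H)/3 (m(u, H) = -(u + u)*(H - 623)/6 = -2*u*(-623 + H)/6 = -u*(-623 + H)/3)
((-265 - 252)*113)/m(342, 414) - 135719/(-459188) = ((-265 - 252)*113)/(((⅓)*342*(623 - 1*414))) - 135719/(-459188) = (-517*113)/(((⅓)*342*(623 - 414))) - 135719*(-1/459188) = -58421/((⅓)*342*209) + 135719/459188 = -58421/23826 + 135719/459188 = -58421*1/23826 + 135719/459188 = -5311/2166 + 135719/459188 = -1072390057/497300604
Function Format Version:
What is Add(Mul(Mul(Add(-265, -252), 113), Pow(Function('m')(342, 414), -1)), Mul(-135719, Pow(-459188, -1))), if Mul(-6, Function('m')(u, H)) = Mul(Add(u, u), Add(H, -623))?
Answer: Rational(-1072390057, 497300604) ≈ -2.1564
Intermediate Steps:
Function('m')(u, H) = Mul(Rational(-1, 3), u, Add(-623, H)) (Function('m')(u, H) = Mul(Rational(-1, 6), Mul(Add(u, u), Add(H, -623))) = Mul(Rational(-1, 6), Mul(Mul(2, u), Add(-623, H))) = Mul(Rational(-1, 6), Mul(2, u, Add(-623, H))) = Mul(Rational(-1, 3), u, Add(-623, H)))
Add(Mul(Mul(Add(-265, -252), 113), Pow(Function('m')(342, 414), -1)), Mul(-135719, Pow(-459188, -1))) = Add(Mul(Mul(Add(-265, -252), 113), Pow(Mul(Rational(1, 3), 342, Add(623, Mul(-1, 414))), -1)), Mul(-135719, Pow(-459188, -1))) = Add(Mul(Mul(-517, 113), Pow(Mul(Rational(1, 3), 342, Add(623, -414)), -1)), Mul(-135719, Rational(-1, 459188))) = Add(Mul(-58421, Pow(Mul(Rational(1, 3), 342, 209), -1)), Rational(135719, 459188)) = Add(Mul(-58421, Pow(23826, -1)), Rational(135719, 459188)) = Add(Mul(-58421, Rational(1, 23826)), Rational(135719, 459188)) = Add(Rational(-5311, 2166), Rational(135719, 459188)) = Rational(-1072390057, 497300604)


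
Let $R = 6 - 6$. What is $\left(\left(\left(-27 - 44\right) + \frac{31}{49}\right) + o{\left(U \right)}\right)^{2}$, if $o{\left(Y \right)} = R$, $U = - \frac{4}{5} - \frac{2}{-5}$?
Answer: $\frac{11888704}{2401} \approx 4951.6$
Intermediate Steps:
$U = - \frac{2}{5}$ ($U = \left(-4\right) \frac{1}{5} - - \frac{2}{5} = - \frac{4}{5} + \frac{2}{5} = - \frac{2}{5} \approx -0.4$)
$R = 0$ ($R = 6 - 6 = 0$)
$o{\left(Y \right)} = 0$
$\left(\left(\left(-27 - 44\right) + \frac{31}{49}\right) + o{\left(U \right)}\right)^{2} = \left(\left(\left(-27 - 44\right) + \frac{31}{49}\right) + 0\right)^{2} = \left(\left(-71 + 31 \cdot \frac{1}{49}\right) + 0\right)^{2} = \left(\left(-71 + \frac{31}{49}\right) + 0\right)^{2} = \left(- \frac{3448}{49} + 0\right)^{2} = \left(- \frac{3448}{49}\right)^{2} = \frac{11888704}{2401}$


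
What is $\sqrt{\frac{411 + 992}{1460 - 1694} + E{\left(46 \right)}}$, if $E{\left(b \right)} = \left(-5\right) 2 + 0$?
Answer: $\frac{i \sqrt{97318}}{78} \approx 3.9995 i$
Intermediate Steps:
$E{\left(b \right)} = -10$ ($E{\left(b \right)} = -10 + 0 = -10$)
$\sqrt{\frac{411 + 992}{1460 - 1694} + E{\left(46 \right)}} = \sqrt{\frac{411 + 992}{1460 - 1694} - 10} = \sqrt{\frac{1403}{-234} - 10} = \sqrt{1403 \left(- \frac{1}{234}\right) - 10} = \sqrt{- \frac{1403}{234} - 10} = \sqrt{- \frac{3743}{234}} = \frac{i \sqrt{97318}}{78}$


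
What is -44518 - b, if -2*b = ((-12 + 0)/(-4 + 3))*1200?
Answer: -37318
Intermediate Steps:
b = -7200 (b = -(-12 + 0)/(-4 + 3)*1200/2 = -(-12/(-1))*1200/2 = -(-12*(-1))*1200/2 = -6*1200 = -½*14400 = -7200)
-44518 - b = -44518 - 1*(-7200) = -44518 + 7200 = -37318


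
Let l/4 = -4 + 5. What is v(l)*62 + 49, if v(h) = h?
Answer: 297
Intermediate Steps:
l = 4 (l = 4*(-4 + 5) = 4*1 = 4)
v(l)*62 + 49 = 4*62 + 49 = 248 + 49 = 297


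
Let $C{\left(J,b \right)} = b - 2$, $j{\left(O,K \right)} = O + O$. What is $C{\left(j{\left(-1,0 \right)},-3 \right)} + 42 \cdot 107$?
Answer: $4489$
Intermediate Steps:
$j{\left(O,K \right)} = 2 O$
$C{\left(J,b \right)} = -2 + b$ ($C{\left(J,b \right)} = b - 2 = -2 + b$)
$C{\left(j{\left(-1,0 \right)},-3 \right)} + 42 \cdot 107 = \left(-2 - 3\right) + 42 \cdot 107 = -5 + 4494 = 4489$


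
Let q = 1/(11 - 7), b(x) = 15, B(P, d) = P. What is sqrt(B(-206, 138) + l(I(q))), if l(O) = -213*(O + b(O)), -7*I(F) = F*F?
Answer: I*sqrt(2664893)/28 ≈ 58.302*I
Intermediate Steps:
q = 1/4 ≈ 0.25000
I(F) = -F**2/7 (I(F) = -F*F/7 = -F**2/7)
l(O) = -3195 - 213*O (l(O) = -213*(O + 15) = -213*(15 + O) = -3195 - 213*O)
sqrt(B(-206, 138) + l(I(q))) = sqrt(-206 + (-3195 - (-213)*(1/4)**2/7)) = sqrt(-206 + (-3195 - (-213)/(7*16))) = sqrt(-206 + (-3195 - 213*(-1/112))) = sqrt(-206 + (-3195 + 213/112)) = sqrt(-206 - 357627/112) = sqrt(-380699/112) = I*sqrt(2664893)/28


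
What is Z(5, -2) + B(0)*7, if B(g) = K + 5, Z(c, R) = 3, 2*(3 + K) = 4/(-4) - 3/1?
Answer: 3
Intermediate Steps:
K = -5 (K = -3 + (4/(-4) - 3/1)/2 = -3 + (4*(-1/4) - 3*1)/2 = -3 + (-1 - 3)/2 = -3 + (1/2)*(-4) = -3 - 2 = -5)
B(g) = 0 (B(g) = -5 + 5 = 0)
Z(5, -2) + B(0)*7 = 3 + 0*7 = 3 + 0 = 3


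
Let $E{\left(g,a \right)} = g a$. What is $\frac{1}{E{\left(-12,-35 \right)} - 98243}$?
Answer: $- \frac{1}{97823} \approx -1.0223 \cdot 10^{-5}$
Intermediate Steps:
$E{\left(g,a \right)} = a g$
$\frac{1}{E{\left(-12,-35 \right)} - 98243} = \frac{1}{\left(-35\right) \left(-12\right) - 98243} = \frac{1}{420 - 98243} = \frac{1}{-97823} = - \frac{1}{97823}$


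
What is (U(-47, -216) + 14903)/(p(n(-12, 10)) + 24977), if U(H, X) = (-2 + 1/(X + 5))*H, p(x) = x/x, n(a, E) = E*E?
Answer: 1582207/2635179 ≈ 0.60042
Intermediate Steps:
n(a, E) = E²
p(x) = 1
U(H, X) = H*(-2 + 1/(5 + X)) (U(H, X) = (-2 + 1/(5 + X))*H = H*(-2 + 1/(5 + X)))
(U(-47, -216) + 14903)/(p(n(-12, 10)) + 24977) = (-1*(-47)*(9 + 2*(-216))/(5 - 216) + 14903)/(1 + 24977) = (-1*(-47)*(9 - 432)/(-211) + 14903)/24978 = (-1*(-47)*(-1/211)*(-423) + 14903)*(1/24978) = (19881/211 + 14903)*(1/24978) = (3164414/211)*(1/24978) = 1582207/2635179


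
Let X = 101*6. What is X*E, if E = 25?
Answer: 15150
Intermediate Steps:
X = 606
X*E = 606*25 = 15150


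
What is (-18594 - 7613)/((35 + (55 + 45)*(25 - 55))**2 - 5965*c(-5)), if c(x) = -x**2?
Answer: -26207/8940350 ≈ -0.0029313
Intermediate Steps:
(-18594 - 7613)/((35 + (55 + 45)*(25 - 55))**2 - 5965*c(-5)) = (-18594 - 7613)/((35 + (55 + 45)*(25 - 55))**2 - (-5965)*(-5)**2) = -26207/((35 + 100*(-30))**2 - (-5965)*25) = -26207/((35 - 3000)**2 - 5965*(-25)) = -26207/((-2965)**2 + 149125) = -26207/(8791225 + 149125) = -26207/8940350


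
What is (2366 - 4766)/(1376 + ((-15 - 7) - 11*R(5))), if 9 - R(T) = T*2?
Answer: -160/91 ≈ -1.7582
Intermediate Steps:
R(T) = 9 - 2*T (R(T) = 9 - T*2 = 9 - 2*T)
(2366 - 4766)/(1376 + ((-15 - 7) - 11*R(5))) = (2366 - 4766)/(1376 + ((-15 - 7) - 11*(9 - 2*5))) = -2400/(1376 + (-22 - 11*(9 - 10))) = -2400/(1376 + (-22 - 11*(-1))) = -2400/(1376 + (-22 + 11)) = -2400/(1376 - 11) = -2400/1365 = -2400*1/1365 = -160/91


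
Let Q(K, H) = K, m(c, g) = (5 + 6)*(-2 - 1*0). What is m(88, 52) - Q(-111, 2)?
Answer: 89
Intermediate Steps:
m(c, g) = -22 (m(c, g) = 11*(-2 + 0) = 11*(-2) = -22)
m(88, 52) - Q(-111, 2) = -22 - 1*(-111) = -22 + 111 = 89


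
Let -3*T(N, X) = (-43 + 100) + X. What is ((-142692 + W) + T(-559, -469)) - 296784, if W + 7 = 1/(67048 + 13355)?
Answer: -11774903212/26801 ≈ -4.3935e+5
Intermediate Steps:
T(N, X) = -19 - X/3 (T(N, X) = -((-43 + 100) + X)/3 = -(57 + X)/3 = -19 - X/3)
W = -562820/80403 (W = -7 + 1/(67048 + 13355) = -7 + 1/80403 = -562820/80403 ≈ -7.0000)
((-142692 + W) + T(-559, -469)) - 296784 = ((-142692 - 562820/80403) + (-19 - 1/3*(-469))) - 296784 = (-11473427696/80403 + (-19 + 469/3)) - 296784 = (-11473427696/80403 + 412/3) - 296784 = -3820795228/26801 - 296784 = -11774903212/26801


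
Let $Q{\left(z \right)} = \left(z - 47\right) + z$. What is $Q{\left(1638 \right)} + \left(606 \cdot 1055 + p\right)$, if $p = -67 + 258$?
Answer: $642750$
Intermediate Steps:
$p = 191$
$Q{\left(z \right)} = -47 + 2 z$ ($Q{\left(z \right)} = \left(-47 + z\right) + z = -47 + 2 z$)
$Q{\left(1638 \right)} + \left(606 \cdot 1055 + p\right) = \left(-47 + 2 \cdot 1638\right) + \left(606 \cdot 1055 + 191\right) = \left(-47 + 3276\right) + \left(639330 + 191\right) = 3229 + 639521 = 642750$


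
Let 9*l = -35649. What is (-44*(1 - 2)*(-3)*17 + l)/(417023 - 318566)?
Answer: -6205/98457 ≈ -0.063022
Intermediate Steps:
l = -3961 (l = (⅑)*(-35649) = -3961)
(-44*(1 - 2)*(-3)*17 + l)/(417023 - 318566) = (-44*(1 - 2)*(-3)*17 - 3961)/(417023 - 318566) = (-44*(-1*(-3))*17 - 3961)/98457 = (-132*17 - 3961)*(1/98457) = (-44*51 - 3961)*(1/98457) = (-2244 - 3961)*(1/98457) = -6205*1/98457 = -6205/98457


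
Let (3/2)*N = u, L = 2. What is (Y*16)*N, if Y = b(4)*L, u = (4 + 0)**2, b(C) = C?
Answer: 4096/3 ≈ 1365.3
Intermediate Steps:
u = 16 (u = 4**2 = 16)
Y = 8 (Y = 4*2 = 8)
N = 32/3 (N = (2/3)*16 = 32/3 ≈ 10.667)
(Y*16)*N = (8*16)*(32/3) = 128*(32/3) = 4096/3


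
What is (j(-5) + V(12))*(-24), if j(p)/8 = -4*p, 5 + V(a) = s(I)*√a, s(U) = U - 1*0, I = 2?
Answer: -3720 - 96*√3 ≈ -3886.3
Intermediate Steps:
s(U) = U (s(U) = U + 0 = U)
V(a) = -5 + 2*√a
j(p) = -32*p (j(p) = 8*(-4*p) = -32*p)
(j(-5) + V(12))*(-24) = (-32*(-5) + (-5 + 2*√12))*(-24) = (160 + (-5 + 2*(2*√3)))*(-24) = (160 + (-5 + 4*√3))*(-24) = (155 + 4*√3)*(-24) = -3720 - 96*√3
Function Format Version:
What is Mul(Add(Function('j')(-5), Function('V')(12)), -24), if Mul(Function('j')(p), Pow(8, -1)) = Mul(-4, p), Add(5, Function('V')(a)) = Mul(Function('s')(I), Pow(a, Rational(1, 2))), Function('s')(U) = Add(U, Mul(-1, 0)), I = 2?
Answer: Add(-3720, Mul(-96, Pow(3, Rational(1, 2)))) ≈ -3886.3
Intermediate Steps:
Function('s')(U) = U (Function('s')(U) = Add(U, 0) = U)
Function('V')(a) = Add(-5, Mul(2, Pow(a, Rational(1, 2))))
Function('j')(p) = Mul(-32, p) (Function('j')(p) = Mul(8, Mul(-4, p)) = Mul(-32, p))
Mul(Add(Function('j')(-5), Function('V')(12)), -24) = Mul(Add(Mul(-32, -5), Add(-5, Mul(2, Pow(12, Rational(1, 2))))), -24) = Mul(Add(160, Add(-5, Mul(2, Mul(2, Pow(3, Rational(1, 2)))))), -24) = Mul(Add(160, Add(-5, Mul(4, Pow(3, Rational(1, 2))))), -24) = Mul(Add(155, Mul(4, Pow(3, Rational(1, 2)))), -24) = Add(-3720, Mul(-96, Pow(3, Rational(1, 2))))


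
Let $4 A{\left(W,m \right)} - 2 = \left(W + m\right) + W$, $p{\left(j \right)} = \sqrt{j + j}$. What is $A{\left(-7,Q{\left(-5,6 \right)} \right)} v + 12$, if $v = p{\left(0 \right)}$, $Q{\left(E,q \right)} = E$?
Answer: $12$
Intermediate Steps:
$p{\left(j \right)} = \sqrt{2} \sqrt{j}$ ($p{\left(j \right)} = \sqrt{2 j} = \sqrt{2} \sqrt{j}$)
$A{\left(W,m \right)} = \frac{1}{2} + \frac{W}{2} + \frac{m}{4}$ ($A{\left(W,m \right)} = \frac{1}{2} + \frac{\left(W + m\right) + W}{4} = \frac{1}{2} + \frac{m + 2 W}{4} = \frac{1}{2} + \left(\frac{W}{2} + \frac{m}{4}\right) = \frac{1}{2} + \frac{W}{2} + \frac{m}{4}$)
$v = 0$ ($v = \sqrt{2} \sqrt{0} = \sqrt{2} \cdot 0 = 0$)
$A{\left(-7,Q{\left(-5,6 \right)} \right)} v + 12 = \left(\frac{1}{2} + \frac{1}{2} \left(-7\right) + \frac{1}{4} \left(-5\right)\right) 0 + 12 = \left(\frac{1}{2} - \frac{7}{2} - \frac{5}{4}\right) 0 + 12 = \left(- \frac{17}{4}\right) 0 + 12 = 0 + 12 = 12$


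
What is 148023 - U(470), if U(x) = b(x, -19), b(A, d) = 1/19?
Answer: 2812436/19 ≈ 1.4802e+5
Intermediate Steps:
b(A, d) = 1/19
U(x) = 1/19
148023 - U(470) = 148023 - 1*1/19 = 148023 - 1/19 = 2812436/19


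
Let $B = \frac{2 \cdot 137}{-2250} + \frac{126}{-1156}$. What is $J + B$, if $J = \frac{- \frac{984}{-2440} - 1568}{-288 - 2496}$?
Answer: $\frac{6115859431}{18404676000} \approx 0.3323$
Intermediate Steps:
$J = \frac{478117}{849120}$ ($J = \frac{\left(-984\right) \left(- \frac{1}{2440}\right) - 1568}{-2784} = \left(\frac{123}{305} - 1568\right) \left(- \frac{1}{2784}\right) = \left(- \frac{478117}{305}\right) \left(- \frac{1}{2784}\right) = \frac{478117}{849120} \approx 0.56307$)
$B = - \frac{150061}{650250}$ ($B = 274 \left(- \frac{1}{2250}\right) + 126 \left(- \frac{1}{1156}\right) = - \frac{137}{1125} - \frac{63}{578} = - \frac{150061}{650250} \approx -0.23077$)
$J + B = \frac{478117}{849120} - \frac{150061}{650250} = \frac{6115859431}{18404676000}$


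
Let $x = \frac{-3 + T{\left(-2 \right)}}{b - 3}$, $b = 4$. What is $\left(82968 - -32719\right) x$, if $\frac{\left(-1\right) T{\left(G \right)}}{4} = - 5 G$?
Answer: $-4974541$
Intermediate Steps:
$T{\left(G \right)} = 20 G$ ($T{\left(G \right)} = - 4 \left(- 5 G\right) = 20 G$)
$x = -43$ ($x = \frac{-3 + 20 \left(-2\right)}{4 - 3} = \frac{-3 - 40}{1} = \left(-43\right) 1 = -43$)
$\left(82968 - -32719\right) x = \left(82968 - -32719\right) \left(-43\right) = \left(82968 + 32719\right) \left(-43\right) = 115687 \left(-43\right) = -4974541$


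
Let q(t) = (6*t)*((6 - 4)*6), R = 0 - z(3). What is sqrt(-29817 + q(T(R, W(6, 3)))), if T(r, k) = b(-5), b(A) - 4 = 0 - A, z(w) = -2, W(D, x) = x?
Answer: 3*I*sqrt(3241) ≈ 170.79*I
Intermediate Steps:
b(A) = 4 - A (b(A) = 4 + (0 - A) = 4 - A)
R = 2 (R = 0 - 1*(-2) = 0 + 2 = 2)
T(r, k) = 9 (T(r, k) = 4 - 1*(-5) = 4 + 5 = 9)
q(t) = 72*t (q(t) = (6*t)*(2*6) = (6*t)*12 = 72*t)
sqrt(-29817 + q(T(R, W(6, 3)))) = sqrt(-29817 + 72*9) = sqrt(-29817 + 648) = sqrt(-29169) = 3*I*sqrt(3241)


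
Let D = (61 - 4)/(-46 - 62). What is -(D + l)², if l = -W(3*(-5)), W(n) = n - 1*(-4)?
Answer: -142129/1296 ≈ -109.67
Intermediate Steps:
W(n) = 4 + n (W(n) = n + 4 = 4 + n)
D = -19/36 (D = 57/(-108) = 57*(-1/108) = -19/36 ≈ -0.52778)
l = 11 (l = -(4 + 3*(-5)) = -(4 - 15) = -1*(-11) = 11)
-(D + l)² = -(-19/36 + 11)² = -(377/36)² = -1*142129/1296 = -142129/1296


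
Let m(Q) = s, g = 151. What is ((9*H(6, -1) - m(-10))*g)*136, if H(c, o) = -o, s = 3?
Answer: 123216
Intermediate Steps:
m(Q) = 3
((9*H(6, -1) - m(-10))*g)*136 = ((9*(-1*(-1)) - 1*3)*151)*136 = ((9*1 - 3)*151)*136 = ((9 - 3)*151)*136 = (6*151)*136 = 906*136 = 123216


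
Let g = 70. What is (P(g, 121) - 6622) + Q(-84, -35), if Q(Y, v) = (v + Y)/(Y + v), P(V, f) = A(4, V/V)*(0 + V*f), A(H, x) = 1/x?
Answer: 1849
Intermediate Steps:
P(V, f) = V*f (P(V, f) = (0 + V*f)/((V/V)) = (V*f)/1 = 1*(V*f) = V*f)
Q(Y, v) = 1 (Q(Y, v) = (Y + v)/(Y + v) = 1)
(P(g, 121) - 6622) + Q(-84, -35) = (70*121 - 6622) + 1 = (8470 - 6622) + 1 = 1848 + 1 = 1849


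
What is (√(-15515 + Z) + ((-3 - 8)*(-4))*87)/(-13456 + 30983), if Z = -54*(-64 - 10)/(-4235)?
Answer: 3828/17527 + I*√2299850735/6747895 ≈ 0.21841 + 0.0071069*I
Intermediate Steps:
Z = -3996/4235 (Z = -54*(-74)*(-1/4235) = 3996*(-1/4235) = -3996/4235 ≈ -0.94357)
(√(-15515 + Z) + ((-3 - 8)*(-4))*87)/(-13456 + 30983) = (√(-15515 - 3996/4235) + ((-3 - 8)*(-4))*87)/(-13456 + 30983) = (√(-65710021/4235) - 11*(-4)*87)/17527 = (I*√2299850735/385 + 44*87)*(1/17527) = (I*√2299850735/385 + 3828)*(1/17527) = (3828 + I*√2299850735/385)*(1/17527) = 3828/17527 + I*√2299850735/6747895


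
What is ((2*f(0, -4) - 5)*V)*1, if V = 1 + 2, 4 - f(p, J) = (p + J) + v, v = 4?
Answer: 9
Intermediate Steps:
f(p, J) = -J - p (f(p, J) = 4 - ((p + J) + 4) = 4 - ((J + p) + 4) = 4 - (4 + J + p) = 4 + (-4 - J - p) = -J - p)
V = 3
((2*f(0, -4) - 5)*V)*1 = ((2*(-1*(-4) - 1*0) - 5)*3)*1 = ((2*(4 + 0) - 5)*3)*1 = ((2*4 - 5)*3)*1 = ((8 - 5)*3)*1 = (3*3)*1 = 9*1 = 9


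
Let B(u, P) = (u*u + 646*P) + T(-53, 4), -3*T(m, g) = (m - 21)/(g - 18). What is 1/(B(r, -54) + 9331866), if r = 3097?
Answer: 21/396656174 ≈ 5.2943e-8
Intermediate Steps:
T(m, g) = -(-21 + m)/(3*(-18 + g)) (T(m, g) = -(m - 21)/(3*(g - 18)) = -(-21 + m)/(3*(-18 + g)))
B(u, P) = -37/21 + u² + 646*P (B(u, P) = (u*u + 646*P) + (21 - 1*(-53))/(3*(-18 + 4)) = (u² + 646*P) + (⅓)*(21 + 53)/(-14) = (u² + 646*P) + (⅓)*(-1/14)*74 = (u² + 646*P) - 37/21 = -37/21 + u² + 646*P)
1/(B(r, -54) + 9331866) = 1/((-37/21 + 3097² + 646*(-54)) + 9331866) = 1/((-37/21 + 9591409 - 34884) + 9331866) = 1/(200686988/21 + 9331866) = 1/(396656174/21) = 21/396656174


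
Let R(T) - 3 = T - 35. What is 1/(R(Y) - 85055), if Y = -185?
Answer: -1/85272 ≈ -1.1727e-5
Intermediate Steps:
R(T) = -32 + T (R(T) = 3 + (T - 35) = 3 + (-35 + T) = -32 + T)
1/(R(Y) - 85055) = 1/((-32 - 185) - 85055) = 1/(-217 - 85055) = 1/(-85272) = -1/85272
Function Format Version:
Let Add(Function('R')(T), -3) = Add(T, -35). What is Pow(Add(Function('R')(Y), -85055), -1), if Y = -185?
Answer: Rational(-1, 85272) ≈ -1.1727e-5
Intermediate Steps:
Function('R')(T) = Add(-32, T) (Function('R')(T) = Add(3, Add(T, -35)) = Add(3, Add(-35, T)) = Add(-32, T))
Pow(Add(Function('R')(Y), -85055), -1) = Pow(Add(Add(-32, -185), -85055), -1) = Pow(Add(-217, -85055), -1) = Pow(-85272, -1) = Rational(-1, 85272)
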